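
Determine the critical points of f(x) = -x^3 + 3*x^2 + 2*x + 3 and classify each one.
f'(x) = -3*x^2 + 6*x + 2

Solve f'(x) = 0:
  3*x^2 - 6*x - 2 = 0 has no rational roots; quadratic formula: x = (6 ± √60)/6.
  ⇒ x = 1 - sqrt(15)/3 ≈ -0.2910, 1 + sqrt(15)/3 ≈ 2.2910

f''(x) = 6 - 6*x
Second-derivative test at each critical point:
  f''(-0.2910) = 7.7460 > 0 → local minimum
  f''(2.2910) = -7.7460 < 0 → local maximum

Critical points: x = 1 - sqrt(15)/3 ≈ -0.2910 (local minimum); x = 1 + sqrt(15)/3 ≈ 2.2910 (local maximum)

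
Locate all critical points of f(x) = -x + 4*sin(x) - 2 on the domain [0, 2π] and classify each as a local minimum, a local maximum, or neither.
f'(x) = 4*cos(x) - 1

Solve f'(x) = 0 on [0, 2π]:
  f'(x) = 0 ⇔ cos(x) = 1/4, i.e. x = ±arccos(1/4) + 2nπ; keep the solutions lying in [0, 2π].
  ⇒ x = acos(1/4) ≈ 1.3181, -acos(1/4) + 2*pi ≈ 4.9651

f''(x) = -4*sin(x)
Second-derivative test at each critical point:
  f''(1.3181) = -3.8730 < 0 → local maximum
  f''(4.9651) = 3.8730 > 0 → local minimum

Critical points: x = acos(1/4) ≈ 1.3181 (local maximum); x = -acos(1/4) + 2*pi ≈ 4.9651 (local minimum)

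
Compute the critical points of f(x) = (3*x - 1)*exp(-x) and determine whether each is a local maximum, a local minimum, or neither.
f'(x) = (4 - 3*x)*exp(-x)

Solve f'(x) = 0:
  f'(x) = (4 - 3*x)·exp(-x) and exp(-x) > 0 for every x, so f'(x) = 0 ⇔ 4 - 3*x = 0.
  4 - 3*x = 0.
  ⇒ x = 4/3

f''(x) = (3*x - 7)*exp(-x)
Second-derivative test at each critical point:
  f''(4/3) = -0.7908 < 0 → local maximum

Critical points: x = 4/3 (local maximum)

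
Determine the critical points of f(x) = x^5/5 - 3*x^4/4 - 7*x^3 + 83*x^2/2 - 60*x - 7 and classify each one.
f'(x) = x^4 - 3*x^3 - 21*x^2 + 83*x - 60

Solve f'(x) = 0:
  Factor: x^4 - 3*x^3 - 21*x^2 + 83*x - 60 = (x - 4)*(x - 3)*(x - 1)*(x + 5) = 0.
  ⇒ x = -5, 1, 3, 4

f''(x) = 4*x^3 - 9*x^2 - 42*x + 83
Second-derivative test at each critical point:
  f''(-5) = -432 < 0 → local maximum
  f''(1) = 36 > 0 → local minimum
  f''(3) = -16 < 0 → local maximum
  f''(4) = 27 > 0 → local minimum

Critical points: x = -5 (local maximum); x = 1 (local minimum); x = 3 (local maximum); x = 4 (local minimum)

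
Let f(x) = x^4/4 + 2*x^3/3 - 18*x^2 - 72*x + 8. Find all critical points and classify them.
f'(x) = x^3 + 2*x^2 - 36*x - 72

Solve f'(x) = 0:
  Factor: x^3 + 2*x^2 - 36*x - 72 = (x - 6)*(x + 2)*(x + 6) = 0.
  ⇒ x = -6, -2, 6

f''(x) = 3*x^2 + 4*x - 36
Second-derivative test at each critical point:
  f''(-6) = 48 > 0 → local minimum
  f''(-2) = -32 < 0 → local maximum
  f''(6) = 96 > 0 → local minimum

Critical points: x = -6 (local minimum); x = -2 (local maximum); x = 6 (local minimum)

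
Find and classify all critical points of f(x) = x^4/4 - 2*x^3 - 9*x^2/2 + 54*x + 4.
f'(x) = x^3 - 6*x^2 - 9*x + 54

Solve f'(x) = 0:
  Factor: x^3 - 6*x^2 - 9*x + 54 = (x - 6)*(x - 3)*(x + 3) = 0.
  ⇒ x = -3, 3, 6

f''(x) = 3*x^2 - 12*x - 9
Second-derivative test at each critical point:
  f''(-3) = 54 > 0 → local minimum
  f''(3) = -18 < 0 → local maximum
  f''(6) = 27 > 0 → local minimum

Critical points: x = -3 (local minimum); x = 3 (local maximum); x = 6 (local minimum)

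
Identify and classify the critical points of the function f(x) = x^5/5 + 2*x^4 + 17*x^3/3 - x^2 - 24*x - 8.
f'(x) = x^4 + 8*x^3 + 17*x^2 - 2*x - 24

Solve f'(x) = 0:
  Factor: x^4 + 8*x^3 + 17*x^2 - 2*x - 24 = (x - 1)*(x + 2)*(x + 3)*(x + 4) = 0.
  ⇒ x = -4, -3, -2, 1

f''(x) = 4*x^3 + 24*x^2 + 34*x - 2
Second-derivative test at each critical point:
  f''(-4) = -10 < 0 → local maximum
  f''(-3) = 4 > 0 → local minimum
  f''(-2) = -6 < 0 → local maximum
  f''(1) = 60 > 0 → local minimum

Critical points: x = -4 (local maximum); x = -3 (local minimum); x = -2 (local maximum); x = 1 (local minimum)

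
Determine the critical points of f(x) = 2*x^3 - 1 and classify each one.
f'(x) = 6*x^2

Solve f'(x) = 0:
  ⇒ x = 0

f''(x) = 12*x
Second-derivative test at each critical point:
  f''(0) = 0, so the second-derivative test is inconclusive; use the first-derivative test: f'(-1/4) = 0.3750, f'(1/4) = 0.3750 — f' is positive on both sides (no sign change) → neither a local maximum nor a local minimum

Critical points: x = 0 (neither)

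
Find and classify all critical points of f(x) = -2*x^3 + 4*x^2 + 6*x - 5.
f'(x) = -6*x^2 + 8*x + 6

Solve f'(x) = 0:
  Factor: -6*x^2 + 8*x + 6 = -2*(3*x^2 - 4*x - 3); 3*x^2 - 4*x - 3 = 0 has no rational roots; quadratic formula: x = (4 ± √52)/6.
  ⇒ x = 2/3 - sqrt(13)/3 ≈ -0.5352, 2/3 + sqrt(13)/3 ≈ 1.8685

f''(x) = 8 - 12*x
Second-derivative test at each critical point:
  f''(-0.5352) = 14.4222 > 0 → local minimum
  f''(1.8685) = -14.4222 < 0 → local maximum

Critical points: x = 2/3 - sqrt(13)/3 ≈ -0.5352 (local minimum); x = 2/3 + sqrt(13)/3 ≈ 1.8685 (local maximum)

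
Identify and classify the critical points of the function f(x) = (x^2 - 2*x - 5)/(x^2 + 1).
f'(x) = 2*(x^2 + 6*x - 1)/(x^4 + 2*x^2 + 1)

Solve f'(x) = 0:
  f'(x) = 2*(x^2 + 6*x - 1)/(x^2 + 1)^2; the denominator is positive wherever f is defined, so f'(x) = 0 ⇔ 2*x^2 + 12*x - 2 = 0.
  Factor: 2*x^2 + 12*x - 2 = 2*(x^2 + 6*x - 1); x^2 + 6*x - 1 = 0 has no rational roots; quadratic formula: x = (-6 ± √40)/2.
  ⇒ x = -sqrt(10) - 3 ≈ -6.1623, -3 + sqrt(10) ≈ 0.1623

f''(x) = 4*(-x^3 - 9*x^2 + 3*x + 3)/(x^6 + 3*x^4 + 3*x^2 + 1)
Second-derivative test at each critical point:
  f''(-6.1623) = -0.0083 < 0 → local maximum
  f''(0.1623) = 12.0083 > 0 → local minimum

Critical points: x = -sqrt(10) - 3 ≈ -6.1623 (local maximum); x = -3 + sqrt(10) ≈ 0.1623 (local minimum)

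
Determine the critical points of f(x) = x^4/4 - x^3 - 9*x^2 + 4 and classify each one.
f'(x) = x*(x^2 - 3*x - 18)

Solve f'(x) = 0:
  Factor: x^3 - 3*x^2 - 18*x = x*(x - 6)*(x + 3) = 0.
  ⇒ x = -3, 0, 6

f''(x) = 3*x^2 - 6*x - 18
Second-derivative test at each critical point:
  f''(-3) = 27 > 0 → local minimum
  f''(0) = -18 < 0 → local maximum
  f''(6) = 54 > 0 → local minimum

Critical points: x = -3 (local minimum); x = 0 (local maximum); x = 6 (local minimum)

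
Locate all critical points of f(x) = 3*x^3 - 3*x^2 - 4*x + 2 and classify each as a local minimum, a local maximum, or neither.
f'(x) = 9*x^2 - 6*x - 4

Solve f'(x) = 0:
  9*x^2 - 6*x - 4 = 0 has no rational roots; quadratic formula: x = (6 ± √180)/18.
  ⇒ x = 1/3 - sqrt(5)/3 ≈ -0.4120, 1/3 + sqrt(5)/3 ≈ 1.0787

f''(x) = 18*x - 6
Second-derivative test at each critical point:
  f''(-0.4120) = -13.4164 < 0 → local maximum
  f''(1.0787) = 13.4164 > 0 → local minimum

Critical points: x = 1/3 - sqrt(5)/3 ≈ -0.4120 (local maximum); x = 1/3 + sqrt(5)/3 ≈ 1.0787 (local minimum)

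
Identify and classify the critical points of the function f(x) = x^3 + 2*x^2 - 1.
f'(x) = x*(3*x + 4)

Solve f'(x) = 0:
  Factor: 3*x^2 + 4*x = x*(3*x + 4) = 0.
  ⇒ x = -4/3, 0

f''(x) = 6*x + 4
Second-derivative test at each critical point:
  f''(-4/3) = -4 < 0 → local maximum
  f''(0) = 4 > 0 → local minimum

Critical points: x = -4/3 (local maximum); x = 0 (local minimum)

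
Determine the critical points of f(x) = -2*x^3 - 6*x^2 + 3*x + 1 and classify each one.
f'(x) = -6*x^2 - 12*x + 3

Solve f'(x) = 0:
  Factor: -6*x^2 - 12*x + 3 = -3*(2*x^2 + 4*x - 1); 2*x^2 + 4*x - 1 = 0 has no rational roots; quadratic formula: x = (-4 ± √24)/4.
  ⇒ x = -sqrt(6)/2 - 1 ≈ -2.2247, -1 + sqrt(6)/2 ≈ 0.2247

f''(x) = -12*x - 12
Second-derivative test at each critical point:
  f''(-2.2247) = 14.6969 > 0 → local minimum
  f''(0.2247) = -14.6969 < 0 → local maximum

Critical points: x = -sqrt(6)/2 - 1 ≈ -2.2247 (local minimum); x = -1 + sqrt(6)/2 ≈ 0.2247 (local maximum)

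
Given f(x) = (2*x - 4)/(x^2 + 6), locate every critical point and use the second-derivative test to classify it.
f'(x) = 2*(x^2 - 2*x*(x - 2) + 6)/(x^2 + 6)^2

Solve f'(x) = 0:
  f'(x) = -2*(x^2 - 4*x - 6)/(x^2 + 6)^2; the denominator is positive wherever f is defined, so f'(x) = 0 ⇔ -2*x^2 + 8*x + 12 = 0.
  Factor: -2*x^2 + 8*x + 12 = -2*(x^2 - 4*x - 6); x^2 - 4*x - 6 = 0 has no rational roots; quadratic formula: x = (4 ± √40)/2.
  ⇒ x = 2 - sqrt(10) ≈ -1.1623, 2 + sqrt(10) ≈ 5.1623

f''(x) = 4*(4*x^2*(x - 2) + (2 - 3*x)*(x^2 + 6))/(x^2 + 6)^3
Second-derivative test at each critical point:
  f''(-1.1623) = 0.2341 > 0 → local minimum
  f''(5.1623) = -0.0119 < 0 → local maximum

Critical points: x = 2 - sqrt(10) ≈ -1.1623 (local minimum); x = 2 + sqrt(10) ≈ 5.1623 (local maximum)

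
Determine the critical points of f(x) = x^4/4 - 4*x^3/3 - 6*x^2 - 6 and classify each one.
f'(x) = x*(x^2 - 4*x - 12)

Solve f'(x) = 0:
  Factor: x^3 - 4*x^2 - 12*x = x*(x - 6)*(x + 2) = 0.
  ⇒ x = -2, 0, 6

f''(x) = 3*x^2 - 8*x - 12
Second-derivative test at each critical point:
  f''(-2) = 16 > 0 → local minimum
  f''(0) = -12 < 0 → local maximum
  f''(6) = 48 > 0 → local minimum

Critical points: x = -2 (local minimum); x = 0 (local maximum); x = 6 (local minimum)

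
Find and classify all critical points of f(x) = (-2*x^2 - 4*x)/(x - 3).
f'(x) = 2*(-x^2 + 6*x + 6)/(x^2 - 6*x + 9)

Solve f'(x) = 0:
  f'(x) = -2*(x^2 - 6*x - 6)/(x - 3)^2; the denominator is positive wherever f is defined, so f'(x) = 0 ⇔ -2*x^2 + 12*x + 12 = 0.
  Factor: -2*x^2 + 12*x + 12 = -2*(x^2 - 6*x - 6); x^2 - 6*x - 6 = 0 has no rational roots; quadratic formula: x = (6 ± √60)/2.
  ⇒ x = 3 - sqrt(15) ≈ -0.8730, 3 + sqrt(15) ≈ 6.8730

f''(x) = -60/(x^3 - 9*x^2 + 27*x - 27)
Second-derivative test at each critical point:
  f''(-0.8730) = 1.0328 > 0 → local minimum
  f''(6.8730) = -1.0328 < 0 → local maximum

Critical points: x = 3 - sqrt(15) ≈ -0.8730 (local minimum); x = 3 + sqrt(15) ≈ 6.8730 (local maximum)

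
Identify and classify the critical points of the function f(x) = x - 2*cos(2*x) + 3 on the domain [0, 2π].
f'(x) = 4*sin(2*x) + 1

Solve f'(x) = 0 on [0, 2π]:
  f'(x) = 0 ⇔ sin(2*x) = -1/4, i.e. 2*x = arcsin(-1/4) + 2nπ or 2*x = π − arcsin(-1/4) + 2nπ; keep the solutions lying in [0, 2π].
  ⇒ x = asin(1/4)/2 + pi/2 ≈ 1.6971, pi - asin(1/4)/2 ≈ 3.0153, asin(1/4)/2 + 3*pi/2 ≈ 4.8387, -asin(1/4)/2 + 2*pi ≈ 6.1568

f''(x) = 8*cos(2*x)
Second-derivative test at each critical point:
  f''(1.6971) = -7.7460 < 0 → local maximum
  f''(3.0153) = 7.7460 > 0 → local minimum
  f''(4.8387) = -7.7460 < 0 → local maximum
  f''(6.1568) = 7.7460 > 0 → local minimum

Critical points: x = asin(1/4)/2 + pi/2 ≈ 1.6971 (local maximum); x = pi - asin(1/4)/2 ≈ 3.0153 (local minimum); x = asin(1/4)/2 + 3*pi/2 ≈ 4.8387 (local maximum); x = -asin(1/4)/2 + 2*pi ≈ 6.1568 (local minimum)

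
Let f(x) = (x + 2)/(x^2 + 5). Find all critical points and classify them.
f'(x) = (x^2 - 2*x*(x + 2) + 5)/(x^2 + 5)^2

Solve f'(x) = 0:
  f'(x) = -(x - 1)*(x + 5)/(x^2 + 5)^2; the denominator is positive wherever f is defined, so f'(x) = 0 ⇔ -x^2 - 4*x + 5 = 0.
  Factor: -x^2 - 4*x + 5 = -(x - 1)*(x + 5) = 0.
  ⇒ x = -5, 1

f''(x) = 2*(4*x^2*(x + 2) - (3*x + 2)*(x^2 + 5))/(x^2 + 5)^3
Second-derivative test at each critical point:
  f''(-5) = 1/150 > 0 → local minimum
  f''(1) = -1/6 < 0 → local maximum

Critical points: x = -5 (local minimum); x = 1 (local maximum)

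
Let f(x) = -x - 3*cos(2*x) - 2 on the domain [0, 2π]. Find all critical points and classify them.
f'(x) = 6*sin(2*x) - 1

Solve f'(x) = 0 on [0, 2π]:
  f'(x) = 0 ⇔ sin(2*x) = 1/6, i.e. 2*x = arcsin(1/6) + 2nπ or 2*x = π − arcsin(1/6) + 2nπ; keep the solutions lying in [0, 2π].
  ⇒ x = asin(1/6)/2 ≈ 0.0837, -asin(1/6)/2 + pi/2 ≈ 1.4871, asin(1/6)/2 + pi ≈ 3.2253, -asin(1/6)/2 + 3*pi/2 ≈ 4.6287

f''(x) = 12*cos(2*x)
Second-derivative test at each critical point:
  f''(0.0837) = 11.8322 > 0 → local minimum
  f''(1.4871) = -11.8322 < 0 → local maximum
  f''(3.2253) = 11.8322 > 0 → local minimum
  f''(4.6287) = -11.8322 < 0 → local maximum

Critical points: x = asin(1/6)/2 ≈ 0.0837 (local minimum); x = -asin(1/6)/2 + pi/2 ≈ 1.4871 (local maximum); x = asin(1/6)/2 + pi ≈ 3.2253 (local minimum); x = -asin(1/6)/2 + 3*pi/2 ≈ 4.6287 (local maximum)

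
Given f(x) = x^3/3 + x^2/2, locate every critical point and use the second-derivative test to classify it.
f'(x) = x*(x + 1)

Solve f'(x) = 0:
  Factor: x^2 + x = x*(x + 1) = 0.
  ⇒ x = -1, 0

f''(x) = 2*x + 1
Second-derivative test at each critical point:
  f''(-1) = -1 < 0 → local maximum
  f''(0) = 1 > 0 → local minimum

Critical points: x = -1 (local maximum); x = 0 (local minimum)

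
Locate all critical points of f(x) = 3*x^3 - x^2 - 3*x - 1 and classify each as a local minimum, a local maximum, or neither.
f'(x) = 9*x^2 - 2*x - 3

Solve f'(x) = 0:
  9*x^2 - 2*x - 3 = 0 has no rational roots; quadratic formula: x = (2 ± √112)/18.
  ⇒ x = 1/9 - 2*sqrt(7)/9 ≈ -0.4768, 1/9 + 2*sqrt(7)/9 ≈ 0.6991

f''(x) = 18*x - 2
Second-derivative test at each critical point:
  f''(-0.4768) = -10.5830 < 0 → local maximum
  f''(0.6991) = 10.5830 > 0 → local minimum

Critical points: x = 1/9 - 2*sqrt(7)/9 ≈ -0.4768 (local maximum); x = 1/9 + 2*sqrt(7)/9 ≈ 0.6991 (local minimum)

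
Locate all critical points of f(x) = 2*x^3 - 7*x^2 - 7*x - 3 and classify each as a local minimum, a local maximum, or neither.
f'(x) = 6*x^2 - 14*x - 7

Solve f'(x) = 0:
  6*x^2 - 14*x - 7 = 0 has no rational roots; quadratic formula: x = (14 ± √364)/12.
  ⇒ x = 7/6 - sqrt(91)/6 ≈ -0.4232, 7/6 + sqrt(91)/6 ≈ 2.7566

f''(x) = 12*x - 14
Second-derivative test at each critical point:
  f''(-0.4232) = -19.0788 < 0 → local maximum
  f''(2.7566) = 19.0788 > 0 → local minimum

Critical points: x = 7/6 - sqrt(91)/6 ≈ -0.4232 (local maximum); x = 7/6 + sqrt(91)/6 ≈ 2.7566 (local minimum)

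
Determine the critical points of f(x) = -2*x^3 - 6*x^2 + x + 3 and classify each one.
f'(x) = -6*x^2 - 12*x + 1

Solve f'(x) = 0:
  6*x^2 + 12*x - 1 = 0 has no rational roots; quadratic formula: x = (-12 ± √168)/12.
  ⇒ x = -sqrt(42)/6 - 1 ≈ -2.0801, -1 + sqrt(42)/6 ≈ 0.0801

f''(x) = -12*x - 12
Second-derivative test at each critical point:
  f''(-2.0801) = 12.9615 > 0 → local minimum
  f''(0.0801) = -12.9615 < 0 → local maximum

Critical points: x = -sqrt(42)/6 - 1 ≈ -2.0801 (local minimum); x = -1 + sqrt(42)/6 ≈ 0.0801 (local maximum)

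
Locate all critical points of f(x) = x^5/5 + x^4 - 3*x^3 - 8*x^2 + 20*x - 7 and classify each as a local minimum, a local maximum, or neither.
f'(x) = x^4 + 4*x^3 - 9*x^2 - 16*x + 20

Solve f'(x) = 0:
  Factor: x^4 + 4*x^3 - 9*x^2 - 16*x + 20 = (x - 2)*(x - 1)*(x + 2)*(x + 5) = 0.
  ⇒ x = -5, -2, 1, 2

f''(x) = 4*x^3 + 12*x^2 - 18*x - 16
Second-derivative test at each critical point:
  f''(-5) = -126 < 0 → local maximum
  f''(-2) = 36 > 0 → local minimum
  f''(1) = -18 < 0 → local maximum
  f''(2) = 28 > 0 → local minimum

Critical points: x = -5 (local maximum); x = -2 (local minimum); x = 1 (local maximum); x = 2 (local minimum)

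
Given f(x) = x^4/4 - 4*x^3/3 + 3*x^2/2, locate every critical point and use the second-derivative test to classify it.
f'(x) = x*(x^2 - 4*x + 3)

Solve f'(x) = 0:
  Factor: x^3 - 4*x^2 + 3*x = x*(x - 3)*(x - 1) = 0.
  ⇒ x = 0, 1, 3

f''(x) = 3*x^2 - 8*x + 3
Second-derivative test at each critical point:
  f''(0) = 3 > 0 → local minimum
  f''(1) = -2 < 0 → local maximum
  f''(3) = 6 > 0 → local minimum

Critical points: x = 0 (local minimum); x = 1 (local maximum); x = 3 (local minimum)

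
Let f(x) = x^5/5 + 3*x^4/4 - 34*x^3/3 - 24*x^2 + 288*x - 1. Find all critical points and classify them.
f'(x) = x^4 + 3*x^3 - 34*x^2 - 48*x + 288

Solve f'(x) = 0:
  Factor: x^4 + 3*x^3 - 34*x^2 - 48*x + 288 = (x - 4)*(x - 3)*(x + 4)*(x + 6) = 0.
  ⇒ x = -6, -4, 3, 4

f''(x) = 4*x^3 + 9*x^2 - 68*x - 48
Second-derivative test at each critical point:
  f''(-6) = -180 < 0 → local maximum
  f''(-4) = 112 > 0 → local minimum
  f''(3) = -63 < 0 → local maximum
  f''(4) = 80 > 0 → local minimum

Critical points: x = -6 (local maximum); x = -4 (local minimum); x = 3 (local maximum); x = 4 (local minimum)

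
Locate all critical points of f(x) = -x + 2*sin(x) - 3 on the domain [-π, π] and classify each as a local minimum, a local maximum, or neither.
f'(x) = 2*cos(x) - 1

Solve f'(x) = 0 on [-π, π]:
  f'(x) = 0 ⇔ cos(x) = 1/2, i.e. x = ±arccos(1/2) + 2nπ; keep the solutions lying in [-π, π].
  ⇒ x = -pi/3 ≈ -1.0472, pi/3 ≈ 1.0472

f''(x) = -2*sin(x)
Second-derivative test at each critical point:
  f''(-1.0472) = 1.7321 > 0 → local minimum
  f''(1.0472) = -1.7321 < 0 → local maximum

Critical points: x = -pi/3 ≈ -1.0472 (local minimum); x = pi/3 ≈ 1.0472 (local maximum)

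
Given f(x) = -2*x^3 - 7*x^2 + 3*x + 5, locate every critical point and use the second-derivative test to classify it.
f'(x) = -6*x^2 - 14*x + 3

Solve f'(x) = 0:
  6*x^2 + 14*x - 3 = 0 has no rational roots; quadratic formula: x = (-14 ± √268)/12.
  ⇒ x = -sqrt(67)/6 - 7/6 ≈ -2.5309, -7/6 + sqrt(67)/6 ≈ 0.1976

f''(x) = -12*x - 14
Second-derivative test at each critical point:
  f''(-2.5309) = 16.3707 > 0 → local minimum
  f''(0.1976) = -16.3707 < 0 → local maximum

Critical points: x = -sqrt(67)/6 - 7/6 ≈ -2.5309 (local minimum); x = -7/6 + sqrt(67)/6 ≈ 0.1976 (local maximum)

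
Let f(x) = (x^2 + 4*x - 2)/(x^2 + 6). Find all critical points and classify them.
f'(x) = 4*(-x^2 + 4*x + 6)/(x^4 + 12*x^2 + 36)

Solve f'(x) = 0:
  f'(x) = -4*(x^2 - 4*x - 6)/(x^2 + 6)^2; the denominator is positive wherever f is defined, so f'(x) = 0 ⇔ -4*x^2 + 16*x + 24 = 0.
  Factor: -4*x^2 + 16*x + 24 = -4*(x^2 - 4*x - 6); x^2 - 4*x - 6 = 0 has no rational roots; quadratic formula: x = (4 ± √40)/2.
  ⇒ x = 2 - sqrt(10) ≈ -1.1623, 2 + sqrt(10) ≈ 5.1623

f''(x) = 8*(x^3 - 6*x^2 - 18*x + 12)/(x^6 + 18*x^4 + 108*x^2 + 216)
Second-derivative test at each critical point:
  f''(-1.1623) = 0.4682 > 0 → local minimum
  f''(5.1623) = -0.0237 < 0 → local maximum

Critical points: x = 2 - sqrt(10) ≈ -1.1623 (local minimum); x = 2 + sqrt(10) ≈ 5.1623 (local maximum)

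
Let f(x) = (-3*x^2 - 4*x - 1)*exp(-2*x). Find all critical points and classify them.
f'(x) = 2*(3*x^2 + x - 1)*exp(-2*x)

Solve f'(x) = 0:
  f'(x) = (6*x^2 + 2*x - 2)·exp(-2*x) and exp(-2*x) > 0 for every x, so f'(x) = 0 ⇔ 6*x^2 + 2*x - 2 = 0.
  Factor: 6*x^2 + 2*x - 2 = 2*(3*x^2 + x - 1); 3*x^2 + x - 1 = 0 has no rational roots; quadratic formula: x = (-1 ± √13)/6.
  ⇒ x = -sqrt(13)/6 - 1/6 ≈ -0.7676, -1/6 + sqrt(13)/6 ≈ 0.4343

f''(x) = 2*(-6*x^2 + 4*x + 3)*exp(-2*x)
Second-derivative test at each critical point:
  f''(-0.7676) = -33.4752 < 0 → local maximum
  f''(0.4343) = 3.0256 > 0 → local minimum

Critical points: x = -sqrt(13)/6 - 1/6 ≈ -0.7676 (local maximum); x = -1/6 + sqrt(13)/6 ≈ 0.4343 (local minimum)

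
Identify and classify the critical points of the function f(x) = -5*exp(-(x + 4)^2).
f'(x) = 10*(x + 4)*exp(-(x + 4)^2)

Solve f'(x) = 0:
  f'(x) = (10*x + 40)·exp(-(x + 4)^2) and exp(-(x + 4)^2) > 0 for every x, so f'(x) = 0 ⇔ 10*x + 40 = 0.
  Factor: 10*x + 40 = 10*(x + 4) = 0.
  ⇒ x = -4

f''(x) = 10*(1 - 2*(x + 4)^2)*exp(-(x + 4)^2)
Second-derivative test at each critical point:
  f''(-4) = 10 > 0 → local minimum

Critical points: x = -4 (local minimum)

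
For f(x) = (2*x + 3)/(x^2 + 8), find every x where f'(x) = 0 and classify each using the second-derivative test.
f'(x) = 2*(-x^2 - 3*x + 8)/(x^4 + 16*x^2 + 64)

Solve f'(x) = 0:
  f'(x) = -2*(x^2 + 3*x - 8)/(x^2 + 8)^2; the denominator is positive wherever f is defined, so f'(x) = 0 ⇔ -2*x^2 - 6*x + 16 = 0.
  Factor: -2*x^2 - 6*x + 16 = -2*(x^2 + 3*x - 8); x^2 + 3*x - 8 = 0 has no rational roots; quadratic formula: x = (-3 ± √41)/2.
  ⇒ x = -sqrt(41)/2 - 3/2 ≈ -4.7016, -3/2 + sqrt(41)/2 ≈ 1.7016

f''(x) = 2*(4*x^2*(2*x + 3) - 3*(2*x + 1)*(x^2 + 8))/(x^2 + 8)^3
Second-derivative test at each critical point:
  f''(-4.7016) = 0.0141 > 0 → local minimum
  f''(1.7016) = -0.1079 < 0 → local maximum

Critical points: x = -sqrt(41)/2 - 3/2 ≈ -4.7016 (local minimum); x = -3/2 + sqrt(41)/2 ≈ 1.7016 (local maximum)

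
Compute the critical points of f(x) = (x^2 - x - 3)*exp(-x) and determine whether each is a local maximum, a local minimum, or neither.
f'(x) = (-x^2 + 3*x + 2)*exp(-x)

Solve f'(x) = 0:
  f'(x) = (-x^2 + 3*x + 2)·exp(-x) and exp(-x) > 0 for every x, so f'(x) = 0 ⇔ -x^2 + 3*x + 2 = 0.
  x^2 - 3*x - 2 = 0 has no rational roots; quadratic formula: x = (3 ± √17)/2.
  ⇒ x = 3/2 - sqrt(17)/2 ≈ -0.5616, 3/2 + sqrt(17)/2 ≈ 3.5616

f''(x) = (x^2 - 5*x + 1)*exp(-x)
Second-derivative test at each critical point:
  f''(-0.5616) = 7.2294 > 0 → local minimum
  f''(3.5616) = -0.1171 < 0 → local maximum

Critical points: x = 3/2 - sqrt(17)/2 ≈ -0.5616 (local minimum); x = 3/2 + sqrt(17)/2 ≈ 3.5616 (local maximum)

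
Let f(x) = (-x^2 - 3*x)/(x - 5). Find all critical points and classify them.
f'(x) = (-x^2 + 10*x + 15)/(x^2 - 10*x + 25)

Solve f'(x) = 0:
  f'(x) = -(x^2 - 10*x - 15)/(x - 5)^2; the denominator is positive wherever f is defined, so f'(x) = 0 ⇔ -x^2 + 10*x + 15 = 0.
  x^2 - 10*x - 15 = 0 has no rational roots; quadratic formula: x = (10 ± √160)/2.
  ⇒ x = 5 - 2*sqrt(10) ≈ -1.3246, 5 + 2*sqrt(10) ≈ 11.3246

f''(x) = -80/(x^3 - 15*x^2 + 75*x - 125)
Second-derivative test at each critical point:
  f''(-1.3246) = 0.3162 > 0 → local minimum
  f''(11.3246) = -0.3162 < 0 → local maximum

Critical points: x = 5 - 2*sqrt(10) ≈ -1.3246 (local minimum); x = 5 + 2*sqrt(10) ≈ 11.3246 (local maximum)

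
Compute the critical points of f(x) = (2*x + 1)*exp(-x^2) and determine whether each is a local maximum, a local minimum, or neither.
f'(x) = 2*(-x*(2*x + 1) + 1)*exp(-x^2)

Solve f'(x) = 0:
  f'(x) = (-4*x^2 - 2*x + 2)·exp(-x^2) and exp(-x^2) > 0 for every x, so f'(x) = 0 ⇔ -4*x^2 - 2*x + 2 = 0.
  Factor: -4*x^2 - 2*x + 2 = -2*(x + 1)*(2*x - 1) = 0.
  ⇒ x = -1, 1/2

f''(x) = 2*(2*x^2*(2*x + 1) - 6*x - 1)*exp(-x^2)
Second-derivative test at each critical point:
  f''(-1) = 2.2073 > 0 → local minimum
  f''(1/2) = -4.6728 < 0 → local maximum

Critical points: x = -1 (local minimum); x = 1/2 (local maximum)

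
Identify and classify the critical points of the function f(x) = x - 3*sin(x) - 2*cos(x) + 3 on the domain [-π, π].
f'(x) = 2*sin(x) - 3*cos(x) + 1

Solve f'(x) = 0 on [-π, π]:
  f'(x) = 0 ⇔ 2*sin(x) - 3*cos(x) = -1. Write the left side as R·cos(x + φ) with R = √((-3)² + (-2)²) = sqrt(13), cos φ = -3*sqrt(13)/13, sin φ = -2*sqrt(13)/13; then cos(x + φ) = -sqrt(13)/13. Solve for x and keep the solutions lying in [-π, π].
  ⇒ x = -pi + atan((-6*sqrt(3) - 2)/(3 - 4*sqrt(3))) ≈ -1.8778, atan((-2 + 6*sqrt(3))/(3 + 4*sqrt(3))) ≈ 0.7018

f''(x) = 3*sin(x) + 2*cos(x)
Second-derivative test at each critical point:
  f''(-1.8778) = -3.4641 < 0 → local maximum
  f''(0.7018) = 3.4641 > 0 → local minimum

Critical points: x = -pi + atan((-6*sqrt(3) - 2)/(3 - 4*sqrt(3))) ≈ -1.8778 (local maximum); x = atan((-2 + 6*sqrt(3))/(3 + 4*sqrt(3))) ≈ 0.7018 (local minimum)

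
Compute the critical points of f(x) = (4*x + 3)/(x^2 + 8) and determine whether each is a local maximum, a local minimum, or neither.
f'(x) = 2*(-2*x^2 - 3*x + 16)/(x^4 + 16*x^2 + 64)

Solve f'(x) = 0:
  f'(x) = -2*(2*x^2 + 3*x - 16)/(x^2 + 8)^2; the denominator is positive wherever f is defined, so f'(x) = 0 ⇔ -4*x^2 - 6*x + 32 = 0.
  Factor: -4*x^2 - 6*x + 32 = -2*(2*x^2 + 3*x - 16); 2*x^2 + 3*x - 16 = 0 has no rational roots; quadratic formula: x = (-3 ± √137)/4.
  ⇒ x = -sqrt(137)/4 - 3/4 ≈ -3.6762, -3/4 + sqrt(137)/4 ≈ 2.1762

f''(x) = 2*(4*x^2*(4*x + 3) - 3*(4*x + 1)*(x^2 + 8))/(x^2 + 8)^3
Second-derivative test at each critical point:
  f''(-3.6762) = 0.0506 > 0 → local minimum
  f''(2.1762) = -0.1443 < 0 → local maximum

Critical points: x = -sqrt(137)/4 - 3/4 ≈ -3.6762 (local minimum); x = -3/4 + sqrt(137)/4 ≈ 2.1762 (local maximum)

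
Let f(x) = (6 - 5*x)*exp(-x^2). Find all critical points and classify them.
f'(x) = (2*x*(5*x - 6) - 5)*exp(-x^2)

Solve f'(x) = 0:
  f'(x) = (10*x^2 - 12*x - 5)·exp(-x^2) and exp(-x^2) > 0 for every x, so f'(x) = 0 ⇔ 10*x^2 - 12*x - 5 = 0.
  10*x^2 - 12*x - 5 = 0 has no rational roots; quadratic formula: x = (12 ± √344)/20.
  ⇒ x = 3/5 - sqrt(86)/10 ≈ -0.3274, 3/5 + sqrt(86)/10 ≈ 1.5274

f''(x) = 2*(2*x^2*(6 - 5*x) + 15*x - 6)*exp(-x^2)
Second-derivative test at each critical point:
  f''(-0.3274) = -16.6624 < 0 → local maximum
  f''(1.5274) = 1.7995 > 0 → local minimum

Critical points: x = 3/5 - sqrt(86)/10 ≈ -0.3274 (local maximum); x = 3/5 + sqrt(86)/10 ≈ 1.5274 (local minimum)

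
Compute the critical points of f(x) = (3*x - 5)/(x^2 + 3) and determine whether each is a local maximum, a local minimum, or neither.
f'(x) = (-3*x^2 + 10*x + 9)/(x^4 + 6*x^2 + 9)

Solve f'(x) = 0:
  f'(x) = -(3*x^2 - 10*x - 9)/(x^2 + 3)^2; the denominator is positive wherever f is defined, so f'(x) = 0 ⇔ -3*x^2 + 10*x + 9 = 0.
  3*x^2 - 10*x - 9 = 0 has no rational roots; quadratic formula: x = (10 ± √208)/6.
  ⇒ x = 5/3 - 2*sqrt(13)/3 ≈ -0.7370, 5/3 + 2*sqrt(13)/3 ≈ 4.0704

f''(x) = 2*(4*x^2*(3*x - 5) + (5 - 9*x)*(x^2 + 3))/(x^2 + 3)^3
Second-derivative test at each critical point:
  f''(-0.7370) = 1.1488 > 0 → local minimum
  f''(4.0704) = -0.0377 < 0 → local maximum

Critical points: x = 5/3 - 2*sqrt(13)/3 ≈ -0.7370 (local minimum); x = 5/3 + 2*sqrt(13)/3 ≈ 4.0704 (local maximum)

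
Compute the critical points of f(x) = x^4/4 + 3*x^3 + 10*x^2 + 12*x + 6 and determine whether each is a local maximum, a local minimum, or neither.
f'(x) = x^3 + 9*x^2 + 20*x + 12

Solve f'(x) = 0:
  Factor: x^3 + 9*x^2 + 20*x + 12 = (x + 1)*(x + 2)*(x + 6) = 0.
  ⇒ x = -6, -2, -1

f''(x) = 3*x^2 + 18*x + 20
Second-derivative test at each critical point:
  f''(-6) = 20 > 0 → local minimum
  f''(-2) = -4 < 0 → local maximum
  f''(-1) = 5 > 0 → local minimum

Critical points: x = -6 (local minimum); x = -2 (local maximum); x = -1 (local minimum)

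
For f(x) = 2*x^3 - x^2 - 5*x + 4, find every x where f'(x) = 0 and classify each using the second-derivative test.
f'(x) = 6*x^2 - 2*x - 5

Solve f'(x) = 0:
  6*x^2 - 2*x - 5 = 0 has no rational roots; quadratic formula: x = (2 ± √124)/12.
  ⇒ x = 1/6 - sqrt(31)/6 ≈ -0.7613, 1/6 + sqrt(31)/6 ≈ 1.0946

f''(x) = 12*x - 2
Second-derivative test at each critical point:
  f''(-0.7613) = -11.1355 < 0 → local maximum
  f''(1.0946) = 11.1355 > 0 → local minimum

Critical points: x = 1/6 - sqrt(31)/6 ≈ -0.7613 (local maximum); x = 1/6 + sqrt(31)/6 ≈ 1.0946 (local minimum)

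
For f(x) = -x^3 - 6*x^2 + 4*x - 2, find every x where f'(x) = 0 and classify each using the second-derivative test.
f'(x) = -3*x^2 - 12*x + 4

Solve f'(x) = 0:
  3*x^2 + 12*x - 4 = 0 has no rational roots; quadratic formula: x = (-12 ± √192)/6.
  ⇒ x = -4*sqrt(3)/3 - 2 ≈ -4.3094, -2 + 4*sqrt(3)/3 ≈ 0.3094

f''(x) = -6*x - 12
Second-derivative test at each critical point:
  f''(-4.3094) = 13.8564 > 0 → local minimum
  f''(0.3094) = -13.8564 < 0 → local maximum

Critical points: x = -4*sqrt(3)/3 - 2 ≈ -4.3094 (local minimum); x = -2 + 4*sqrt(3)/3 ≈ 0.3094 (local maximum)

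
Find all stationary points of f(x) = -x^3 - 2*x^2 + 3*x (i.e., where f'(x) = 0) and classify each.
f'(x) = -3*x^2 - 4*x + 3

Solve f'(x) = 0:
  3*x^2 + 4*x - 3 = 0 has no rational roots; quadratic formula: x = (-4 ± √52)/6.
  ⇒ x = -sqrt(13)/3 - 2/3 ≈ -1.8685, -2/3 + sqrt(13)/3 ≈ 0.5352

f''(x) = -6*x - 4
Second-derivative test at each critical point:
  f''(-1.8685) = 7.2111 > 0 → local minimum
  f''(0.5352) = -7.2111 < 0 → local maximum

Critical points: x = -sqrt(13)/3 - 2/3 ≈ -1.8685 (local minimum); x = -2/3 + sqrt(13)/3 ≈ 0.5352 (local maximum)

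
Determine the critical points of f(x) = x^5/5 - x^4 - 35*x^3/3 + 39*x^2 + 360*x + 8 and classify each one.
f'(x) = x^4 - 4*x^3 - 35*x^2 + 78*x + 360

Solve f'(x) = 0:
  Factor: x^4 - 4*x^3 - 35*x^2 + 78*x + 360 = (x - 6)*(x - 5)*(x + 3)*(x + 4) = 0.
  ⇒ x = -4, -3, 5, 6

f''(x) = 4*x^3 - 12*x^2 - 70*x + 78
Second-derivative test at each critical point:
  f''(-4) = -90 < 0 → local maximum
  f''(-3) = 72 > 0 → local minimum
  f''(5) = -72 < 0 → local maximum
  f''(6) = 90 > 0 → local minimum

Critical points: x = -4 (local maximum); x = -3 (local minimum); x = 5 (local maximum); x = 6 (local minimum)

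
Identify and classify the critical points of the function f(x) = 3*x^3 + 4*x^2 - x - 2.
f'(x) = 9*x^2 + 8*x - 1

Solve f'(x) = 0:
  Factor: 9*x^2 + 8*x - 1 = (x + 1)*(9*x - 1) = 0.
  ⇒ x = -1, 1/9

f''(x) = 18*x + 8
Second-derivative test at each critical point:
  f''(-1) = -10 < 0 → local maximum
  f''(1/9) = 10 > 0 → local minimum

Critical points: x = -1 (local maximum); x = 1/9 (local minimum)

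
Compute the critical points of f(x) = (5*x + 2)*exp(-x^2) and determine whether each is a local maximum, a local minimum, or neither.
f'(x) = (-2*x*(5*x + 2) + 5)*exp(-x^2)

Solve f'(x) = 0:
  f'(x) = (-10*x^2 - 4*x + 5)·exp(-x^2) and exp(-x^2) > 0 for every x, so f'(x) = 0 ⇔ -10*x^2 - 4*x + 5 = 0.
  10*x^2 + 4*x - 5 = 0 has no rational roots; quadratic formula: x = (-4 ± √216)/20.
  ⇒ x = -3*sqrt(6)/10 - 1/5 ≈ -0.9348, -1/5 + 3*sqrt(6)/10 ≈ 0.5348

f''(x) = 2*(2*x^2*(5*x + 2) - 15*x - 2)*exp(-x^2)
Second-derivative test at each critical point:
  f''(-0.9348) = 6.1331 > 0 → local minimum
  f''(0.5348) = -11.0406 < 0 → local maximum

Critical points: x = -3*sqrt(6)/10 - 1/5 ≈ -0.9348 (local minimum); x = -1/5 + 3*sqrt(6)/10 ≈ 0.5348 (local maximum)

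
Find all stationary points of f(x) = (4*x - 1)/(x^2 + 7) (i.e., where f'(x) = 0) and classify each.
f'(x) = 2*(-2*x^2 + x + 14)/(x^4 + 14*x^2 + 49)

Solve f'(x) = 0:
  f'(x) = -2*(2*x^2 - x - 14)/(x^2 + 7)^2; the denominator is positive wherever f is defined, so f'(x) = 0 ⇔ -4*x^2 + 2*x + 28 = 0.
  Factor: -4*x^2 + 2*x + 28 = -2*(2*x^2 - x - 14); 2*x^2 - x - 14 = 0 has no rational roots; quadratic formula: x = (1 ± √113)/4.
  ⇒ x = 1/4 - sqrt(113)/4 ≈ -2.4075, 1/4 + sqrt(113)/4 ≈ 2.9075

f''(x) = 2*(4*x^2*(4*x - 1) + (1 - 12*x)*(x^2 + 7))/(x^2 + 7)^3
Second-derivative test at each critical point:
  f''(-2.4075) = 0.1298 > 0 → local minimum
  f''(2.9075) = -0.0890 < 0 → local maximum

Critical points: x = 1/4 - sqrt(113)/4 ≈ -2.4075 (local minimum); x = 1/4 + sqrt(113)/4 ≈ 2.9075 (local maximum)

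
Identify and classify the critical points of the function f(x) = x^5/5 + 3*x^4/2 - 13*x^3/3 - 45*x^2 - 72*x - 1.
f'(x) = x^4 + 6*x^3 - 13*x^2 - 90*x - 72

Solve f'(x) = 0:
  Factor: x^4 + 6*x^3 - 13*x^2 - 90*x - 72 = (x - 4)*(x + 1)*(x + 3)*(x + 6) = 0.
  ⇒ x = -6, -3, -1, 4

f''(x) = 4*x^3 + 18*x^2 - 26*x - 90
Second-derivative test at each critical point:
  f''(-6) = -150 < 0 → local maximum
  f''(-3) = 42 > 0 → local minimum
  f''(-1) = -50 < 0 → local maximum
  f''(4) = 350 > 0 → local minimum

Critical points: x = -6 (local maximum); x = -3 (local minimum); x = -1 (local maximum); x = 4 (local minimum)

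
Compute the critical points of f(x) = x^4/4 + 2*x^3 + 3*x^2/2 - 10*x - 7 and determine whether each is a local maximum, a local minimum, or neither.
f'(x) = x^3 + 6*x^2 + 3*x - 10

Solve f'(x) = 0:
  Factor: x^3 + 6*x^2 + 3*x - 10 = (x - 1)*(x + 2)*(x + 5) = 0.
  ⇒ x = -5, -2, 1

f''(x) = 3*x^2 + 12*x + 3
Second-derivative test at each critical point:
  f''(-5) = 18 > 0 → local minimum
  f''(-2) = -9 < 0 → local maximum
  f''(1) = 18 > 0 → local minimum

Critical points: x = -5 (local minimum); x = -2 (local maximum); x = 1 (local minimum)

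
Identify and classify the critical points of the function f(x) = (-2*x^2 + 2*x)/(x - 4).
f'(x) = 2*(-x^2 + 8*x - 4)/(x^2 - 8*x + 16)

Solve f'(x) = 0:
  f'(x) = -2*(x^2 - 8*x + 4)/(x - 4)^2; the denominator is positive wherever f is defined, so f'(x) = 0 ⇔ -2*x^2 + 16*x - 8 = 0.
  Factor: -2*x^2 + 16*x - 8 = -2*(x^2 - 8*x + 4); x^2 - 8*x + 4 = 0 has no rational roots; quadratic formula: x = (8 ± √48)/2.
  ⇒ x = 4 - 2*sqrt(3) ≈ 0.5359, 2*sqrt(3) + 4 ≈ 7.4641

f''(x) = -48/(x^3 - 12*x^2 + 48*x - 64)
Second-derivative test at each critical point:
  f''(0.5359) = 1.1547 > 0 → local minimum
  f''(7.4641) = -1.1547 < 0 → local maximum

Critical points: x = 4 - 2*sqrt(3) ≈ 0.5359 (local minimum); x = 2*sqrt(3) + 4 ≈ 7.4641 (local maximum)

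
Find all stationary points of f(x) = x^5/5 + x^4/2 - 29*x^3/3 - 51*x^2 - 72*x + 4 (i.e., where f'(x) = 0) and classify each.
f'(x) = x^4 + 2*x^3 - 29*x^2 - 102*x - 72

Solve f'(x) = 0:
  Factor: x^4 + 2*x^3 - 29*x^2 - 102*x - 72 = (x - 6)*(x + 1)*(x + 3)*(x + 4) = 0.
  ⇒ x = -4, -3, -1, 6

f''(x) = 4*x^3 + 6*x^2 - 58*x - 102
Second-derivative test at each critical point:
  f''(-4) = -30 < 0 → local maximum
  f''(-3) = 18 > 0 → local minimum
  f''(-1) = -42 < 0 → local maximum
  f''(6) = 630 > 0 → local minimum

Critical points: x = -4 (local maximum); x = -3 (local minimum); x = -1 (local maximum); x = 6 (local minimum)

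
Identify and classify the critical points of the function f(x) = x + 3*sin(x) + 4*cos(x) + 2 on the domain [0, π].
f'(x) = -4*sin(x) + 3*cos(x) + 1

Solve f'(x) = 0 on [0, π]:
  f'(x) = 0 ⇔ -4*sin(x) + 3*cos(x) = -1. Write the left side as R·cos(x + φ) with R = √(3² + 4²) = 5, cos φ = 3/5, sin φ = 4/5; then cos(x + φ) = -1/5. Solve for x and keep the solutions lying in [0, π].
  ⇒ x = atan((4 + 6*sqrt(6))/(-3 + 8*sqrt(6))) ≈ 0.8449

f''(x) = -3*sin(x) - 4*cos(x)
Second-derivative test at each critical point:
  f''(0.8449) = -4.8990 < 0 → local maximum

Critical points: x = atan((4 + 6*sqrt(6))/(-3 + 8*sqrt(6))) ≈ 0.8449 (local maximum)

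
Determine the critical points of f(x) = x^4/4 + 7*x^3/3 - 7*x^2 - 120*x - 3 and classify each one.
f'(x) = x^3 + 7*x^2 - 14*x - 120

Solve f'(x) = 0:
  Factor: x^3 + 7*x^2 - 14*x - 120 = (x - 4)*(x + 5)*(x + 6) = 0.
  ⇒ x = -6, -5, 4

f''(x) = 3*x^2 + 14*x - 14
Second-derivative test at each critical point:
  f''(-6) = 10 > 0 → local minimum
  f''(-5) = -9 < 0 → local maximum
  f''(4) = 90 > 0 → local minimum

Critical points: x = -6 (local minimum); x = -5 (local maximum); x = 4 (local minimum)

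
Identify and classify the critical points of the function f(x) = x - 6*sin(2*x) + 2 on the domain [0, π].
f'(x) = 1 - 12*cos(2*x)

Solve f'(x) = 0 on [0, π]:
  f'(x) = 0 ⇔ cos(2*x) = 1/12, i.e. 2*x = ±arccos(1/12) + 2nπ; keep the solutions lying in [0, π].
  ⇒ x = acos(1/12)/2 ≈ 0.7437, pi - acos(1/12)/2 ≈ 2.3979

f''(x) = 24*sin(2*x)
Second-derivative test at each critical point:
  f''(0.7437) = 23.9165 > 0 → local minimum
  f''(2.3979) = -23.9165 < 0 → local maximum

Critical points: x = acos(1/12)/2 ≈ 0.7437 (local minimum); x = pi - acos(1/12)/2 ≈ 2.3979 (local maximum)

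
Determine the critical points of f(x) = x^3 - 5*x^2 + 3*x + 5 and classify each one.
f'(x) = 3*x^2 - 10*x + 3

Solve f'(x) = 0:
  Factor: 3*x^2 - 10*x + 3 = (x - 3)*(3*x - 1) = 0.
  ⇒ x = 1/3, 3

f''(x) = 6*x - 10
Second-derivative test at each critical point:
  f''(1/3) = -8 < 0 → local maximum
  f''(3) = 8 > 0 → local minimum

Critical points: x = 1/3 (local maximum); x = 3 (local minimum)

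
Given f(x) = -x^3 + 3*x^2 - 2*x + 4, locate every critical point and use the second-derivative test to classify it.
f'(x) = -3*x^2 + 6*x - 2

Solve f'(x) = 0:
  3*x^2 - 6*x + 2 = 0 has no rational roots; quadratic formula: x = (6 ± √12)/6.
  ⇒ x = 1 - sqrt(3)/3 ≈ 0.4226, sqrt(3)/3 + 1 ≈ 1.5774

f''(x) = 6 - 6*x
Second-derivative test at each critical point:
  f''(0.4226) = 3.4641 > 0 → local minimum
  f''(1.5774) = -3.4641 < 0 → local maximum

Critical points: x = 1 - sqrt(3)/3 ≈ 0.4226 (local minimum); x = sqrt(3)/3 + 1 ≈ 1.5774 (local maximum)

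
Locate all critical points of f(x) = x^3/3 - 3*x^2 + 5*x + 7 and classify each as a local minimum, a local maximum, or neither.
f'(x) = x^2 - 6*x + 5

Solve f'(x) = 0:
  Factor: x^2 - 6*x + 5 = (x - 5)*(x - 1) = 0.
  ⇒ x = 1, 5

f''(x) = 2*x - 6
Second-derivative test at each critical point:
  f''(1) = -4 < 0 → local maximum
  f''(5) = 4 > 0 → local minimum

Critical points: x = 1 (local maximum); x = 5 (local minimum)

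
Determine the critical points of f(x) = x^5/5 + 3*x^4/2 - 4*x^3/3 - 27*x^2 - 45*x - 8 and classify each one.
f'(x) = x^4 + 6*x^3 - 4*x^2 - 54*x - 45

Solve f'(x) = 0:
  Factor: x^4 + 6*x^3 - 4*x^2 - 54*x - 45 = (x - 3)*(x + 1)*(x + 3)*(x + 5) = 0.
  ⇒ x = -5, -3, -1, 3

f''(x) = 4*x^3 + 18*x^2 - 8*x - 54
Second-derivative test at each critical point:
  f''(-5) = -64 < 0 → local maximum
  f''(-3) = 24 > 0 → local minimum
  f''(-1) = -32 < 0 → local maximum
  f''(3) = 192 > 0 → local minimum

Critical points: x = -5 (local maximum); x = -3 (local minimum); x = -1 (local maximum); x = 3 (local minimum)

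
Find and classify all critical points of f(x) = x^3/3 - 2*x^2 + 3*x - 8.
f'(x) = x^2 - 4*x + 3

Solve f'(x) = 0:
  Factor: x^2 - 4*x + 3 = (x - 3)*(x - 1) = 0.
  ⇒ x = 1, 3

f''(x) = 2*x - 4
Second-derivative test at each critical point:
  f''(1) = -2 < 0 → local maximum
  f''(3) = 2 > 0 → local minimum

Critical points: x = 1 (local maximum); x = 3 (local minimum)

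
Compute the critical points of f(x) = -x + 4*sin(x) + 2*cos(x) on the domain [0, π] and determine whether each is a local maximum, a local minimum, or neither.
f'(x) = -2*sin(x) + 4*cos(x) - 1

Solve f'(x) = 0 on [0, π]:
  f'(x) = 0 ⇔ -2*sin(x) + 4*cos(x) = 1. Write the left side as R·cos(x + φ) with R = √(4² + 2²) = 2*sqrt(5), cos φ = 2*sqrt(5)/5, sin φ = sqrt(5)/5; then cos(x + φ) = sqrt(5)/10. Solve for x and keep the solutions lying in [0, π].
  ⇒ x = atan((-1 + 2*sqrt(19))/(2 + sqrt(19))) ≈ 0.8816

f''(x) = -4*sin(x) - 2*cos(x)
Second-derivative test at each critical point:
  f''(0.8816) = -4.3589 < 0 → local maximum

Critical points: x = atan((-1 + 2*sqrt(19))/(2 + sqrt(19))) ≈ 0.8816 (local maximum)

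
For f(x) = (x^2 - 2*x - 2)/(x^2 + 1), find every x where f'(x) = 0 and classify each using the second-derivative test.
f'(x) = 2*(x^2 + 3*x - 1)/(x^4 + 2*x^2 + 1)

Solve f'(x) = 0:
  f'(x) = 2*(x^2 + 3*x - 1)/(x^2 + 1)^2; the denominator is positive wherever f is defined, so f'(x) = 0 ⇔ 2*x^2 + 6*x - 2 = 0.
  Factor: 2*x^2 + 6*x - 2 = 2*(x^2 + 3*x - 1); x^2 + 3*x - 1 = 0 has no rational roots; quadratic formula: x = (-3 ± √13)/2.
  ⇒ x = -sqrt(13)/2 - 3/2 ≈ -3.3028, -3/2 + sqrt(13)/2 ≈ 0.3028

f''(x) = 2*(-2*x^3 - 9*x^2 + 6*x + 3)/(x^6 + 3*x^4 + 3*x^2 + 1)
Second-derivative test at each critical point:
  f''(-3.3028) = -0.0509 < 0 → local maximum
  f''(0.3028) = 6.0509 > 0 → local minimum

Critical points: x = -sqrt(13)/2 - 3/2 ≈ -3.3028 (local maximum); x = -3/2 + sqrt(13)/2 ≈ 0.3028 (local minimum)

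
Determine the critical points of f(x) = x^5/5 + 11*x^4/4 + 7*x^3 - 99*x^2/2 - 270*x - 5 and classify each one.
f'(x) = x^4 + 11*x^3 + 21*x^2 - 99*x - 270

Solve f'(x) = 0:
  Factor: x^4 + 11*x^3 + 21*x^2 - 99*x - 270 = (x - 3)*(x + 3)*(x + 5)*(x + 6) = 0.
  ⇒ x = -6, -5, -3, 3

f''(x) = 4*x^3 + 33*x^2 + 42*x - 99
Second-derivative test at each critical point:
  f''(-6) = -27 < 0 → local maximum
  f''(-5) = 16 > 0 → local minimum
  f''(-3) = -36 < 0 → local maximum
  f''(3) = 432 > 0 → local minimum

Critical points: x = -6 (local maximum); x = -5 (local minimum); x = -3 (local maximum); x = 3 (local minimum)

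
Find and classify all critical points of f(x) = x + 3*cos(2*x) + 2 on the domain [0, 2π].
f'(x) = 1 - 6*sin(2*x)

Solve f'(x) = 0 on [0, 2π]:
  f'(x) = 0 ⇔ sin(2*x) = 1/6, i.e. 2*x = arcsin(1/6) + 2nπ or 2*x = π − arcsin(1/6) + 2nπ; keep the solutions lying in [0, 2π].
  ⇒ x = asin(1/6)/2 ≈ 0.0837, -asin(1/6)/2 + pi/2 ≈ 1.4871, asin(1/6)/2 + pi ≈ 3.2253, -asin(1/6)/2 + 3*pi/2 ≈ 4.6287

f''(x) = -12*cos(2*x)
Second-derivative test at each critical point:
  f''(0.0837) = -11.8322 < 0 → local maximum
  f''(1.4871) = 11.8322 > 0 → local minimum
  f''(3.2253) = -11.8322 < 0 → local maximum
  f''(4.6287) = 11.8322 > 0 → local minimum

Critical points: x = asin(1/6)/2 ≈ 0.0837 (local maximum); x = -asin(1/6)/2 + pi/2 ≈ 1.4871 (local minimum); x = asin(1/6)/2 + pi ≈ 3.2253 (local maximum); x = -asin(1/6)/2 + 3*pi/2 ≈ 4.6287 (local minimum)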